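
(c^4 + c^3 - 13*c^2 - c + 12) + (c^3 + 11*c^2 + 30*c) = c^4 + 2*c^3 - 2*c^2 + 29*c + 12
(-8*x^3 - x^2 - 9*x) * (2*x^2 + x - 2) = -16*x^5 - 10*x^4 - 3*x^3 - 7*x^2 + 18*x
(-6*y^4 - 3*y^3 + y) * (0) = 0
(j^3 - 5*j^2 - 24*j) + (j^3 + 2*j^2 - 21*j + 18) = 2*j^3 - 3*j^2 - 45*j + 18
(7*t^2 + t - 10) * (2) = 14*t^2 + 2*t - 20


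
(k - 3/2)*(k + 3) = k^2 + 3*k/2 - 9/2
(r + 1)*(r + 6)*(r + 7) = r^3 + 14*r^2 + 55*r + 42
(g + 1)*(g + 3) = g^2 + 4*g + 3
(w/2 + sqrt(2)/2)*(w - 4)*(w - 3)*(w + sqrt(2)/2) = w^4/2 - 7*w^3/2 + 3*sqrt(2)*w^3/4 - 21*sqrt(2)*w^2/4 + 13*w^2/2 - 7*w/2 + 9*sqrt(2)*w + 6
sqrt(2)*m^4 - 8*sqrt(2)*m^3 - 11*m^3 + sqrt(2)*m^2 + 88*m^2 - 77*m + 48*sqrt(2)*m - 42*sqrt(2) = (m - 7)*(m - 1)*(m - 6*sqrt(2))*(sqrt(2)*m + 1)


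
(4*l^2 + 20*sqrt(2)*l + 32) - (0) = 4*l^2 + 20*sqrt(2)*l + 32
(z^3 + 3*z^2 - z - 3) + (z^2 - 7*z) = z^3 + 4*z^2 - 8*z - 3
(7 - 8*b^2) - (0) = 7 - 8*b^2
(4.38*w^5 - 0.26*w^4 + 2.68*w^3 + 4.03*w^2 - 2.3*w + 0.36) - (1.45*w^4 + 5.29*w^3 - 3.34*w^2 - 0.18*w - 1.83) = 4.38*w^5 - 1.71*w^4 - 2.61*w^3 + 7.37*w^2 - 2.12*w + 2.19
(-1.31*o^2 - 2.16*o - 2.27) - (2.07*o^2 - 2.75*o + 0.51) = -3.38*o^2 + 0.59*o - 2.78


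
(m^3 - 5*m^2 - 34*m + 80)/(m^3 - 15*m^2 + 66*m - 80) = (m + 5)/(m - 5)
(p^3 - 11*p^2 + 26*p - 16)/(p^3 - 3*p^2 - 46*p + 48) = (p - 2)/(p + 6)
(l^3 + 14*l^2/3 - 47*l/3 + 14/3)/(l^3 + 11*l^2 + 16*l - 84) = (l - 1/3)/(l + 6)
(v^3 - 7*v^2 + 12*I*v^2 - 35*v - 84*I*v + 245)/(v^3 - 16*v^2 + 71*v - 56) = (v^2 + 12*I*v - 35)/(v^2 - 9*v + 8)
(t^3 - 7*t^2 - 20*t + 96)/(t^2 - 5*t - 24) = (t^2 + t - 12)/(t + 3)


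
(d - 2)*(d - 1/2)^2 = d^3 - 3*d^2 + 9*d/4 - 1/2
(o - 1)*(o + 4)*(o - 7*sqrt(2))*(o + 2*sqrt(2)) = o^4 - 5*sqrt(2)*o^3 + 3*o^3 - 32*o^2 - 15*sqrt(2)*o^2 - 84*o + 20*sqrt(2)*o + 112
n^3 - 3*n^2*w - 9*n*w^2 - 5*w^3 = (n - 5*w)*(n + w)^2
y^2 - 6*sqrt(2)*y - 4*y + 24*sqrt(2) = (y - 4)*(y - 6*sqrt(2))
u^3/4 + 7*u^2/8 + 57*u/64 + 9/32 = (u/4 + 1/2)*(u + 3/4)^2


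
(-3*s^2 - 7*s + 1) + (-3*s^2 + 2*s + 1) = -6*s^2 - 5*s + 2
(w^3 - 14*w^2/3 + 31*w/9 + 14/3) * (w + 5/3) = w^4 - 3*w^3 - 13*w^2/3 + 281*w/27 + 70/9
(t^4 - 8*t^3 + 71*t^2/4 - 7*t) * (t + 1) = t^5 - 7*t^4 + 39*t^3/4 + 43*t^2/4 - 7*t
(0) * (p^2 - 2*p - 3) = 0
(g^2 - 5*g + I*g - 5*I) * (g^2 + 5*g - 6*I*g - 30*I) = g^4 - 5*I*g^3 - 19*g^2 + 125*I*g - 150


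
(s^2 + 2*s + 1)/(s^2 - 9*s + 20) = (s^2 + 2*s + 1)/(s^2 - 9*s + 20)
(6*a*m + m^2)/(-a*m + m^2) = (-6*a - m)/(a - m)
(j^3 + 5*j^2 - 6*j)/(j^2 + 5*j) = (j^2 + 5*j - 6)/(j + 5)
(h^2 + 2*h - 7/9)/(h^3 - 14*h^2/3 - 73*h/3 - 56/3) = (h - 1/3)/(h^2 - 7*h - 8)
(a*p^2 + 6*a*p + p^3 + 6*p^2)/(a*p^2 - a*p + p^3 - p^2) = (p + 6)/(p - 1)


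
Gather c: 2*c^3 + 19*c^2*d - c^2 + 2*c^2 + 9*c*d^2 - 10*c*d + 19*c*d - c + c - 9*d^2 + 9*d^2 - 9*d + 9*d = 2*c^3 + c^2*(19*d + 1) + c*(9*d^2 + 9*d)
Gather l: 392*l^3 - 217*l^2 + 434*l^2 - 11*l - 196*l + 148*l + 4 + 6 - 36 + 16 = 392*l^3 + 217*l^2 - 59*l - 10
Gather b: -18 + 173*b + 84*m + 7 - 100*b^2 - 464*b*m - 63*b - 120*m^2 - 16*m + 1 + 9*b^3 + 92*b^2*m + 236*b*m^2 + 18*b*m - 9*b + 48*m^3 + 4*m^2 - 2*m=9*b^3 + b^2*(92*m - 100) + b*(236*m^2 - 446*m + 101) + 48*m^3 - 116*m^2 + 66*m - 10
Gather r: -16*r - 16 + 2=-16*r - 14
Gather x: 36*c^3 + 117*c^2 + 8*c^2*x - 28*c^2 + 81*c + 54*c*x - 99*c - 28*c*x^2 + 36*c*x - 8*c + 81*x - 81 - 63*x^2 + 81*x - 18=36*c^3 + 89*c^2 - 26*c + x^2*(-28*c - 63) + x*(8*c^2 + 90*c + 162) - 99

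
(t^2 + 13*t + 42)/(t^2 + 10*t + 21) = (t + 6)/(t + 3)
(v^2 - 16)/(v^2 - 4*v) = (v + 4)/v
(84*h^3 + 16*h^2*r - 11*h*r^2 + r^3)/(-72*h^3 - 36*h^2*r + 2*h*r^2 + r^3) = (-7*h + r)/(6*h + r)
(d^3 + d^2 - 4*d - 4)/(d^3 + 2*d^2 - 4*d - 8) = (d + 1)/(d + 2)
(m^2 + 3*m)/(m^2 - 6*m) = (m + 3)/(m - 6)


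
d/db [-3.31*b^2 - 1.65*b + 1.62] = -6.62*b - 1.65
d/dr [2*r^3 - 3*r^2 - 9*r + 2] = 6*r^2 - 6*r - 9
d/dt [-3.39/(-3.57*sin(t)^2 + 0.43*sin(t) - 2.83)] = (1.4577 - 24.2046*sin(t))*cos(t)/(3.57*sin(t)^2 - 0.43*sin(t) + 2.83)^2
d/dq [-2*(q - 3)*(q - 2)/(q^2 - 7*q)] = 4*(q^2 + 6*q - 21)/(q^2*(q^2 - 14*q + 49))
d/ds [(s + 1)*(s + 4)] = 2*s + 5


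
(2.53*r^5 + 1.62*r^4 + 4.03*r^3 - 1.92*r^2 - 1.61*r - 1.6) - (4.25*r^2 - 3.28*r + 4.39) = 2.53*r^5 + 1.62*r^4 + 4.03*r^3 - 6.17*r^2 + 1.67*r - 5.99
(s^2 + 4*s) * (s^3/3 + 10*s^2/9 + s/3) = s^5/3 + 22*s^4/9 + 43*s^3/9 + 4*s^2/3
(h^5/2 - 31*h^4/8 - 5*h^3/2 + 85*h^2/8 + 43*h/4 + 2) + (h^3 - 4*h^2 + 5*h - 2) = h^5/2 - 31*h^4/8 - 3*h^3/2 + 53*h^2/8 + 63*h/4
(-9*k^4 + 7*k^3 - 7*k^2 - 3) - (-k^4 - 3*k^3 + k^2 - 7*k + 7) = -8*k^4 + 10*k^3 - 8*k^2 + 7*k - 10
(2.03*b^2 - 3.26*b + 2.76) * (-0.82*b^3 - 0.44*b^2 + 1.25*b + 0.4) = -1.6646*b^5 + 1.78*b^4 + 1.7087*b^3 - 4.4774*b^2 + 2.146*b + 1.104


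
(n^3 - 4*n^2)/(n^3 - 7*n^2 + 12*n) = n/(n - 3)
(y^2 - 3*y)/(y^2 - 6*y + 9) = y/(y - 3)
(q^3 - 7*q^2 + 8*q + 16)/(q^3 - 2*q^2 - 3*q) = (q^2 - 8*q + 16)/(q*(q - 3))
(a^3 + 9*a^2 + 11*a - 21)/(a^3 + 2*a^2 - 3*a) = (a + 7)/a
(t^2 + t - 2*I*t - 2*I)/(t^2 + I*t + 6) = (t + 1)/(t + 3*I)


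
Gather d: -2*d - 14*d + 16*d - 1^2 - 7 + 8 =0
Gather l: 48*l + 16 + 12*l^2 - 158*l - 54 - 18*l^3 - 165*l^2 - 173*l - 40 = -18*l^3 - 153*l^2 - 283*l - 78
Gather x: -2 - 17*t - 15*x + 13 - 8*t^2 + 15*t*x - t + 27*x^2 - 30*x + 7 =-8*t^2 - 18*t + 27*x^2 + x*(15*t - 45) + 18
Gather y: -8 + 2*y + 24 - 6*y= 16 - 4*y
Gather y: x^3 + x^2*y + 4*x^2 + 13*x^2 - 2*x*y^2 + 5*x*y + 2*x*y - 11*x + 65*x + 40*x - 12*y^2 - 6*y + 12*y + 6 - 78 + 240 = x^3 + 17*x^2 + 94*x + y^2*(-2*x - 12) + y*(x^2 + 7*x + 6) + 168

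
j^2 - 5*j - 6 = (j - 6)*(j + 1)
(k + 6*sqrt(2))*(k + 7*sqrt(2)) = k^2 + 13*sqrt(2)*k + 84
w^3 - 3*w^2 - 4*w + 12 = (w - 3)*(w - 2)*(w + 2)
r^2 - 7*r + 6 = (r - 6)*(r - 1)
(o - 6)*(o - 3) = o^2 - 9*o + 18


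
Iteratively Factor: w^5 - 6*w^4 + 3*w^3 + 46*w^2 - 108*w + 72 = (w - 3)*(w^4 - 3*w^3 - 6*w^2 + 28*w - 24) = (w - 3)*(w - 2)*(w^3 - w^2 - 8*w + 12) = (w - 3)*(w - 2)^2*(w^2 + w - 6) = (w - 3)*(w - 2)^2*(w + 3)*(w - 2)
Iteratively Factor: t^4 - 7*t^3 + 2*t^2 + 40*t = (t - 5)*(t^3 - 2*t^2 - 8*t) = (t - 5)*(t + 2)*(t^2 - 4*t) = t*(t - 5)*(t + 2)*(t - 4)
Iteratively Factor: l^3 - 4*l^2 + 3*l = (l)*(l^2 - 4*l + 3) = l*(l - 1)*(l - 3)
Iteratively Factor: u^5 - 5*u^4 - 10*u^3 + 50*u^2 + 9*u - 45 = (u + 3)*(u^4 - 8*u^3 + 14*u^2 + 8*u - 15) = (u - 3)*(u + 3)*(u^3 - 5*u^2 - u + 5) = (u - 3)*(u - 1)*(u + 3)*(u^2 - 4*u - 5) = (u - 5)*(u - 3)*(u - 1)*(u + 3)*(u + 1)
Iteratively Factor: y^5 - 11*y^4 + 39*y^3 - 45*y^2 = (y - 3)*(y^4 - 8*y^3 + 15*y^2) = (y - 3)^2*(y^3 - 5*y^2) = y*(y - 3)^2*(y^2 - 5*y) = y^2*(y - 3)^2*(y - 5)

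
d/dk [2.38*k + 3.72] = 2.38000000000000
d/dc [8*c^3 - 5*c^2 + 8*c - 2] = 24*c^2 - 10*c + 8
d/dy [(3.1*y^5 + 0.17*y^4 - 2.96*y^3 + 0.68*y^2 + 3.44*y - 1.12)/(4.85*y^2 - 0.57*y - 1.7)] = (45.105*y^6 - 5.419*y^5 - 40.9967*y^4 + 2.2184*y^3 - 1.9756*y^2 + 8.552*y - 6.4864)/(23.5225*y^4 - 5.529*y^3 - 16.1651*y^2 + 1.938*y + 2.89)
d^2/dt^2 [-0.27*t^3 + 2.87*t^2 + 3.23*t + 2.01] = 5.74 - 1.62*t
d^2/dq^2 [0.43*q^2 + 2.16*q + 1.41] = 0.860000000000000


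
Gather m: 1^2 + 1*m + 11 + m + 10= 2*m + 22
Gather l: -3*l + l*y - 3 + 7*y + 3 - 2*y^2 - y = l*(y - 3) - 2*y^2 + 6*y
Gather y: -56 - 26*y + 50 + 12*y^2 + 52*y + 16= 12*y^2 + 26*y + 10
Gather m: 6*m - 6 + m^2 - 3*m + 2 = m^2 + 3*m - 4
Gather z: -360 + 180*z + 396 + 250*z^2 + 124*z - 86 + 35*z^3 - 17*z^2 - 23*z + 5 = 35*z^3 + 233*z^2 + 281*z - 45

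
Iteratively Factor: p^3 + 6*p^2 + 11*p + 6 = (p + 1)*(p^2 + 5*p + 6) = (p + 1)*(p + 3)*(p + 2)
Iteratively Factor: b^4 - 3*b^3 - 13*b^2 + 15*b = (b + 3)*(b^3 - 6*b^2 + 5*b) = b*(b + 3)*(b^2 - 6*b + 5) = b*(b - 5)*(b + 3)*(b - 1)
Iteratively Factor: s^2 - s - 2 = (s + 1)*(s - 2)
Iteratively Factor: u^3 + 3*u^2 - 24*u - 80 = (u + 4)*(u^2 - u - 20) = (u + 4)^2*(u - 5)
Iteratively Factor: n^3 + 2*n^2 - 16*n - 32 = (n - 4)*(n^2 + 6*n + 8) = (n - 4)*(n + 4)*(n + 2)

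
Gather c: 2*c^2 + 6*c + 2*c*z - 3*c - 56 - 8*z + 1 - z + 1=2*c^2 + c*(2*z + 3) - 9*z - 54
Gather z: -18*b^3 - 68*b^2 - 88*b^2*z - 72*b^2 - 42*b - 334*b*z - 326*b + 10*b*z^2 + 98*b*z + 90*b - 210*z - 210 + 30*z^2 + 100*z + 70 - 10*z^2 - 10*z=-18*b^3 - 140*b^2 - 278*b + z^2*(10*b + 20) + z*(-88*b^2 - 236*b - 120) - 140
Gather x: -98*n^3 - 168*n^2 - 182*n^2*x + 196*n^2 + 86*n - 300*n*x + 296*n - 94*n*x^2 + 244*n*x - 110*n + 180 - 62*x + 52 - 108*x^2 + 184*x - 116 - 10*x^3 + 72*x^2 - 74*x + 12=-98*n^3 + 28*n^2 + 272*n - 10*x^3 + x^2*(-94*n - 36) + x*(-182*n^2 - 56*n + 48) + 128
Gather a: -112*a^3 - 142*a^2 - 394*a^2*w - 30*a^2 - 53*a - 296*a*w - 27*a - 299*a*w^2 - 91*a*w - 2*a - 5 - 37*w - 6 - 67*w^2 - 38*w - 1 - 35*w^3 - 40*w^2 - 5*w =-112*a^3 + a^2*(-394*w - 172) + a*(-299*w^2 - 387*w - 82) - 35*w^3 - 107*w^2 - 80*w - 12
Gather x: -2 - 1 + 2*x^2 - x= 2*x^2 - x - 3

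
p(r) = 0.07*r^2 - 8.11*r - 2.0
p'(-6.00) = -8.95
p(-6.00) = 49.18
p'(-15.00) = -10.21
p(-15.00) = 135.40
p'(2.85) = -7.71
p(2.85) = -24.54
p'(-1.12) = -8.27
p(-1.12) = 7.17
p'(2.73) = -7.73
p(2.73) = -23.62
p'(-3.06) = -8.54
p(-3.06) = 23.47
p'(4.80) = -7.44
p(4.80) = -39.32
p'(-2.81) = -8.50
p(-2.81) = 21.34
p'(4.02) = -7.55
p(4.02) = -33.47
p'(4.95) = -7.42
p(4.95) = -40.43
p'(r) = 0.14*r - 8.11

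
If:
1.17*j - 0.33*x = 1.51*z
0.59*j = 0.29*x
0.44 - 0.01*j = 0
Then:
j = 44.00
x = 89.52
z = 14.53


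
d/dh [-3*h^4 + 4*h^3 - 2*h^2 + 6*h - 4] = -12*h^3 + 12*h^2 - 4*h + 6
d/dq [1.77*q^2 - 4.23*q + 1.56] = 3.54*q - 4.23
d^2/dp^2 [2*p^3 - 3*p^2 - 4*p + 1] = 12*p - 6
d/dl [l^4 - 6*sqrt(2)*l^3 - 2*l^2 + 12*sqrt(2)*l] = 4*l^3 - 18*sqrt(2)*l^2 - 4*l + 12*sqrt(2)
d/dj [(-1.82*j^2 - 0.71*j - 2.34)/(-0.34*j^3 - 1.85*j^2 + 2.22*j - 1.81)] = (-0.6188*j^4 - 0.4828*j^3 - 7.7407*j^2 - 2.0696*j + 6.4799)/(0.1156*j^6 + 1.258*j^5 + 1.9129*j^4 - 6.9832*j^3 + 11.6254*j^2 - 8.0364*j + 3.2761)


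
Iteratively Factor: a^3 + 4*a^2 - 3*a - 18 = (a + 3)*(a^2 + a - 6) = (a - 2)*(a + 3)*(a + 3)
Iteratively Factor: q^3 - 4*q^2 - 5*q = (q + 1)*(q^2 - 5*q) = (q - 5)*(q + 1)*(q)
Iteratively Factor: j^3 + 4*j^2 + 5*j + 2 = (j + 1)*(j^2 + 3*j + 2) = (j + 1)^2*(j + 2)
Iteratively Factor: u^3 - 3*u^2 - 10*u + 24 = (u + 3)*(u^2 - 6*u + 8) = (u - 4)*(u + 3)*(u - 2)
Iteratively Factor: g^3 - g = (g + 1)*(g^2 - g) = (g - 1)*(g + 1)*(g)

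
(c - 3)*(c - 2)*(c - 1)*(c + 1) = c^4 - 5*c^3 + 5*c^2 + 5*c - 6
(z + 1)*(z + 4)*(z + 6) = z^3 + 11*z^2 + 34*z + 24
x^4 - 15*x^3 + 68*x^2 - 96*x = x*(x - 8)*(x - 4)*(x - 3)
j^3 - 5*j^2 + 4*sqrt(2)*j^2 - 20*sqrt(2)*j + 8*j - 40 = (j - 5)*(j + 2*sqrt(2))^2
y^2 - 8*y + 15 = (y - 5)*(y - 3)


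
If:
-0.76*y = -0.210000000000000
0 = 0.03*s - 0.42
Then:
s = 14.00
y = 0.28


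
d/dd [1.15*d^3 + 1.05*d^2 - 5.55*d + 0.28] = 3.45*d^2 + 2.1*d - 5.55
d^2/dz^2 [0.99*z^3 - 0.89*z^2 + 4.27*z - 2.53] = 5.94*z - 1.78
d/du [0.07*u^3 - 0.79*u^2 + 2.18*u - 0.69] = 0.21*u^2 - 1.58*u + 2.18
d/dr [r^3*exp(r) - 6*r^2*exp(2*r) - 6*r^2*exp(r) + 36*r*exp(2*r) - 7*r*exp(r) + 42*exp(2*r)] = (r^3 - 12*r^2*exp(r) - 3*r^2 + 60*r*exp(r) - 19*r + 120*exp(r) - 7)*exp(r)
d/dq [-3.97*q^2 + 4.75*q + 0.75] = 4.75 - 7.94*q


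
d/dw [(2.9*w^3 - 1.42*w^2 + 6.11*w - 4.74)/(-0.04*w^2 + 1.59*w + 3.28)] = (-0.116*w^4 + 9.222*w^3 + 26.5226*w^2 - 9.6944*w + 27.5774)/(0.0016*w^4 - 0.1272*w^3 + 2.2657*w^2 + 10.4304*w + 10.7584)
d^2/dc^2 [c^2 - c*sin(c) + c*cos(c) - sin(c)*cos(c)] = -sqrt(2)*c*cos(c + pi/4) + 2*sin(2*c) - 2*sqrt(2)*sin(c + pi/4) + 2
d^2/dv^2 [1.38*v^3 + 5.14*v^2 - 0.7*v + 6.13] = 8.28*v + 10.28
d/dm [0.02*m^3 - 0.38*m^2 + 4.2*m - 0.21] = 0.06*m^2 - 0.76*m + 4.2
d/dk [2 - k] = -1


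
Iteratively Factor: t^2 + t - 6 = (t + 3)*(t - 2)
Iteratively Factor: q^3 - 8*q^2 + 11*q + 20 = (q - 4)*(q^2 - 4*q - 5) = (q - 4)*(q + 1)*(q - 5)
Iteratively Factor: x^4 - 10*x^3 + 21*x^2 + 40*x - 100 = (x - 5)*(x^3 - 5*x^2 - 4*x + 20) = (x - 5)*(x - 2)*(x^2 - 3*x - 10) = (x - 5)^2*(x - 2)*(x + 2)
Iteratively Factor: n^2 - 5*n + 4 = (n - 4)*(n - 1)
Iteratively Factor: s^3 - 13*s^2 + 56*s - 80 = (s - 4)*(s^2 - 9*s + 20) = (s - 4)^2*(s - 5)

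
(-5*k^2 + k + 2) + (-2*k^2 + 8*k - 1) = -7*k^2 + 9*k + 1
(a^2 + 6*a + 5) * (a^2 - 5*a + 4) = a^4 + a^3 - 21*a^2 - a + 20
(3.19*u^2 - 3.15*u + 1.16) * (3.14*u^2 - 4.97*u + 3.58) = 10.0166*u^4 - 25.7453*u^3 + 30.7181*u^2 - 17.0422*u + 4.1528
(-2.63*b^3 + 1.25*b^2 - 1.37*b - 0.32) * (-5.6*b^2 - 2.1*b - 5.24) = 14.728*b^5 - 1.477*b^4 + 18.8282*b^3 - 1.881*b^2 + 7.8508*b + 1.6768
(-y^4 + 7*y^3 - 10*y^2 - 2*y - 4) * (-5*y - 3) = 5*y^5 - 32*y^4 + 29*y^3 + 40*y^2 + 26*y + 12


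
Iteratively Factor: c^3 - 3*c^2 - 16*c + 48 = (c + 4)*(c^2 - 7*c + 12) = (c - 3)*(c + 4)*(c - 4)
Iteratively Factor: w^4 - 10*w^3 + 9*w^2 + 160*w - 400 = (w - 4)*(w^3 - 6*w^2 - 15*w + 100) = (w - 4)*(w + 4)*(w^2 - 10*w + 25) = (w - 5)*(w - 4)*(w + 4)*(w - 5)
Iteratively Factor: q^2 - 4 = (q - 2)*(q + 2)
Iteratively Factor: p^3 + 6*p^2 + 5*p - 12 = (p - 1)*(p^2 + 7*p + 12) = (p - 1)*(p + 4)*(p + 3)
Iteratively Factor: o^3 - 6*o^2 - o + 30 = (o - 3)*(o^2 - 3*o - 10) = (o - 5)*(o - 3)*(o + 2)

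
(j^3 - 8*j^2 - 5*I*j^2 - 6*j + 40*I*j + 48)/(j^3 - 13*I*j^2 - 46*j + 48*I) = (j - 8)/(j - 8*I)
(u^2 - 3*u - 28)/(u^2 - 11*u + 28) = (u + 4)/(u - 4)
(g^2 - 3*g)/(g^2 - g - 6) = g/(g + 2)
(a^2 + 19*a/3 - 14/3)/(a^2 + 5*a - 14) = (a - 2/3)/(a - 2)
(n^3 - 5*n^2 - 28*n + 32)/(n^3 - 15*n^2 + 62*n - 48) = (n + 4)/(n - 6)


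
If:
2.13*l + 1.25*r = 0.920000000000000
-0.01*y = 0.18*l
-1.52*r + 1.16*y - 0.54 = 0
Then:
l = -0.09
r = 0.89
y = 1.63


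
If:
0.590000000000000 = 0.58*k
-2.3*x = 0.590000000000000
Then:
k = 1.02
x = -0.26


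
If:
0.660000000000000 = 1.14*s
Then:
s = 0.58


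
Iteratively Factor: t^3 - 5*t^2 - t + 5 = (t - 5)*(t^2 - 1) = (t - 5)*(t + 1)*(t - 1)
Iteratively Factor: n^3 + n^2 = (n)*(n^2 + n) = n^2*(n + 1)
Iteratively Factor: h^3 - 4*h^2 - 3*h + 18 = (h + 2)*(h^2 - 6*h + 9) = (h - 3)*(h + 2)*(h - 3)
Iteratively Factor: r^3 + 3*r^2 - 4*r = (r)*(r^2 + 3*r - 4) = r*(r + 4)*(r - 1)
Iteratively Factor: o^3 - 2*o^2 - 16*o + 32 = (o + 4)*(o^2 - 6*o + 8) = (o - 4)*(o + 4)*(o - 2)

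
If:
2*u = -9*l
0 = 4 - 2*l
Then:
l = 2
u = -9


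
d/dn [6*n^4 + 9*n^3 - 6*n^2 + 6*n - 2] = 24*n^3 + 27*n^2 - 12*n + 6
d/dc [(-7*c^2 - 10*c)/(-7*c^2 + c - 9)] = (-77*c^2 + 126*c + 90)/(49*c^4 - 14*c^3 + 127*c^2 - 18*c + 81)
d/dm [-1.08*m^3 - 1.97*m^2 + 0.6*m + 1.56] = -3.24*m^2 - 3.94*m + 0.6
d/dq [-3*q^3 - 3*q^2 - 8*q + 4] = -9*q^2 - 6*q - 8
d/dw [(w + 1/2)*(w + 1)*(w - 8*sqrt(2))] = 3*w^2 - 16*sqrt(2)*w + 3*w - 12*sqrt(2) + 1/2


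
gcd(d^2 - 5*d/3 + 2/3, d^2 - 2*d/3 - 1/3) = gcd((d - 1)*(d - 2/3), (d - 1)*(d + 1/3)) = d - 1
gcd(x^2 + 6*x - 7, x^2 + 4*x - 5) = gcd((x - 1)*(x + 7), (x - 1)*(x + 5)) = x - 1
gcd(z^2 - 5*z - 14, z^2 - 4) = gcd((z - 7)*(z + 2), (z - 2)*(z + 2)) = z + 2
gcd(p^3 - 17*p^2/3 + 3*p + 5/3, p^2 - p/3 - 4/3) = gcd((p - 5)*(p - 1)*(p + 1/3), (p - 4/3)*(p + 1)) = 1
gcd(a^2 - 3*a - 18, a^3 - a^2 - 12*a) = a + 3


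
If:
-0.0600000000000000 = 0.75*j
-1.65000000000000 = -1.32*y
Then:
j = -0.08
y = 1.25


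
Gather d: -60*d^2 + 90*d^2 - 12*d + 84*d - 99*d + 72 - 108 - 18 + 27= 30*d^2 - 27*d - 27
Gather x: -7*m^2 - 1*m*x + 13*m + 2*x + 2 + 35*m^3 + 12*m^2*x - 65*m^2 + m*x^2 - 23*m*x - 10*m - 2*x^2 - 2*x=35*m^3 - 72*m^2 + 3*m + x^2*(m - 2) + x*(12*m^2 - 24*m) + 2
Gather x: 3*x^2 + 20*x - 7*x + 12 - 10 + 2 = 3*x^2 + 13*x + 4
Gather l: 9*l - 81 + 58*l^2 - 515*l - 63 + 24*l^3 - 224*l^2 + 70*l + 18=24*l^3 - 166*l^2 - 436*l - 126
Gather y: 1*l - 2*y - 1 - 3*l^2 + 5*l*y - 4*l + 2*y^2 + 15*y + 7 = -3*l^2 - 3*l + 2*y^2 + y*(5*l + 13) + 6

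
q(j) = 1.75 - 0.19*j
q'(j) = -0.190000000000000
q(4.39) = 0.92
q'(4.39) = -0.19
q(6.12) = 0.59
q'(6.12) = -0.19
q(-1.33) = 2.00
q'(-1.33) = -0.19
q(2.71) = 1.24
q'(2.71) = -0.19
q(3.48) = 1.09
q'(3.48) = -0.19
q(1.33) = 1.50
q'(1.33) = -0.19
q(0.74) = 1.61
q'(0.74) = -0.19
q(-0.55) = 1.85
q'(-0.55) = -0.19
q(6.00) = 0.61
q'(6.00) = -0.19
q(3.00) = 1.18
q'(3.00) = -0.19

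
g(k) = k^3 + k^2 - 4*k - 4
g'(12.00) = 452.00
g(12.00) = 1820.00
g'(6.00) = 116.00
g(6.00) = 224.00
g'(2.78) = 24.75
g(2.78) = 14.09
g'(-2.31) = 7.39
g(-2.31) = -1.75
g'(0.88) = 0.08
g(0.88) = -6.06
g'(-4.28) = 42.40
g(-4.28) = -46.96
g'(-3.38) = 23.51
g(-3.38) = -17.67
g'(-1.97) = 3.70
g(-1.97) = 0.12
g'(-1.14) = -2.38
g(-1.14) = 0.38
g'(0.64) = -1.49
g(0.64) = -5.89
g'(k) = 3*k^2 + 2*k - 4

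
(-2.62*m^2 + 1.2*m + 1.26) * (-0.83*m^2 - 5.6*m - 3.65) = 2.1746*m^4 + 13.676*m^3 + 1.7972*m^2 - 11.436*m - 4.599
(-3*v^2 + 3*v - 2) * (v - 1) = -3*v^3 + 6*v^2 - 5*v + 2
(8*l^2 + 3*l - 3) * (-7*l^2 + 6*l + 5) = -56*l^4 + 27*l^3 + 79*l^2 - 3*l - 15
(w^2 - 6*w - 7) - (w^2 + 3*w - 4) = -9*w - 3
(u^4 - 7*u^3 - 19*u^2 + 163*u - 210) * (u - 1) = u^5 - 8*u^4 - 12*u^3 + 182*u^2 - 373*u + 210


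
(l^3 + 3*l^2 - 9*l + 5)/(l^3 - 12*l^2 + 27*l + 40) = (l^3 + 3*l^2 - 9*l + 5)/(l^3 - 12*l^2 + 27*l + 40)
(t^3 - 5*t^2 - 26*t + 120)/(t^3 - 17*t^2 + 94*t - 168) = (t + 5)/(t - 7)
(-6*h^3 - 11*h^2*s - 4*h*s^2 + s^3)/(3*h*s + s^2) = (-6*h^3 - 11*h^2*s - 4*h*s^2 + s^3)/(s*(3*h + s))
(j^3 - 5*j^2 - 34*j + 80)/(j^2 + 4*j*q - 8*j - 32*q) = (j^2 + 3*j - 10)/(j + 4*q)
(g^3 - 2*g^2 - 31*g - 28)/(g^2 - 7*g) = g + 5 + 4/g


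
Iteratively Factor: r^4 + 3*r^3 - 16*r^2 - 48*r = (r + 4)*(r^3 - r^2 - 12*r) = (r + 3)*(r + 4)*(r^2 - 4*r) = (r - 4)*(r + 3)*(r + 4)*(r)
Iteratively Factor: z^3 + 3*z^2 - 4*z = (z)*(z^2 + 3*z - 4) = z*(z - 1)*(z + 4)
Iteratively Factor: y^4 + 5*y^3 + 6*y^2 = (y)*(y^3 + 5*y^2 + 6*y) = y*(y + 2)*(y^2 + 3*y) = y^2*(y + 2)*(y + 3)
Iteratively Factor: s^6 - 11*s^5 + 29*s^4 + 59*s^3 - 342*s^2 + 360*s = (s - 4)*(s^5 - 7*s^4 + s^3 + 63*s^2 - 90*s) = (s - 4)*(s - 2)*(s^4 - 5*s^3 - 9*s^2 + 45*s) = (s - 5)*(s - 4)*(s - 2)*(s^3 - 9*s) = (s - 5)*(s - 4)*(s - 2)*(s + 3)*(s^2 - 3*s) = s*(s - 5)*(s - 4)*(s - 2)*(s + 3)*(s - 3)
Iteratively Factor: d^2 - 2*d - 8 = (d - 4)*(d + 2)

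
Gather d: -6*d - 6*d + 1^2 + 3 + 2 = 6 - 12*d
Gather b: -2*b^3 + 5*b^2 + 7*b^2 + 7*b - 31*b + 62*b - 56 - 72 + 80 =-2*b^3 + 12*b^2 + 38*b - 48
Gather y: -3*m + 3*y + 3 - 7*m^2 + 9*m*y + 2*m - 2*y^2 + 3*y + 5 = -7*m^2 - m - 2*y^2 + y*(9*m + 6) + 8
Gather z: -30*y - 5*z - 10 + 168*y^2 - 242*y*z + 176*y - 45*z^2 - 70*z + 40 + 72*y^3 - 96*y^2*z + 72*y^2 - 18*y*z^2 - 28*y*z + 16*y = 72*y^3 + 240*y^2 + 162*y + z^2*(-18*y - 45) + z*(-96*y^2 - 270*y - 75) + 30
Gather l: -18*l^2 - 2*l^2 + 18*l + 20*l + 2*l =-20*l^2 + 40*l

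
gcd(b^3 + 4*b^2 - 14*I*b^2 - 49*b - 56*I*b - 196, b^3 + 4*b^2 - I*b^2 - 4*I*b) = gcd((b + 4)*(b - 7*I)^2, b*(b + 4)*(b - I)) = b + 4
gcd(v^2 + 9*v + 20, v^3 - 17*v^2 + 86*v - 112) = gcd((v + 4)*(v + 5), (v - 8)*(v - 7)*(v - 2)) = 1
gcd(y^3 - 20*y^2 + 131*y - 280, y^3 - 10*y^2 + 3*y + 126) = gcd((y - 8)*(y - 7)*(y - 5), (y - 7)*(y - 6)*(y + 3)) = y - 7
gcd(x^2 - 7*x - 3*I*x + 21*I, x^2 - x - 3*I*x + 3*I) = x - 3*I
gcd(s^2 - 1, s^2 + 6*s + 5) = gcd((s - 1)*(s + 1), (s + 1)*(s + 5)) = s + 1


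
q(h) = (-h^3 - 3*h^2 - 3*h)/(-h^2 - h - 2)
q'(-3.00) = 0.80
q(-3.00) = -1.12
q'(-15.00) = 1.00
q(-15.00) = -12.95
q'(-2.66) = 0.70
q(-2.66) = -0.87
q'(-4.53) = 0.96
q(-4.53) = -2.50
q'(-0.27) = 0.97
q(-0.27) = -0.34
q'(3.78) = 1.12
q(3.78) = 5.39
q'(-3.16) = 0.83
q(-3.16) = -1.26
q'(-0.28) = 0.95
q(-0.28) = -0.35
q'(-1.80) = 0.23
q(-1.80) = -0.44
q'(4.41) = 1.08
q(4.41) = 6.08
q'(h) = (2*h + 1)*(-h^3 - 3*h^2 - 3*h)/(-h^2 - h - 2)^2 + (-3*h^2 - 6*h - 3)/(-h^2 - h - 2) = (h^4 + 2*h^3 + 6*h^2 + 12*h + 6)/(h^4 + 2*h^3 + 5*h^2 + 4*h + 4)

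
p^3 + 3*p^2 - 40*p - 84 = (p - 6)*(p + 2)*(p + 7)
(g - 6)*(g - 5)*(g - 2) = g^3 - 13*g^2 + 52*g - 60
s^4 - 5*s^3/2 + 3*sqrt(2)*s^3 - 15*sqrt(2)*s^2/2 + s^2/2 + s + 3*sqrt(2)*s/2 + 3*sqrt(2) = (s - 2)*(s - 1)*(s + 1/2)*(s + 3*sqrt(2))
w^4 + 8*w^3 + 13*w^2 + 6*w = w*(w + 1)^2*(w + 6)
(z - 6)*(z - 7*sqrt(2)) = z^2 - 7*sqrt(2)*z - 6*z + 42*sqrt(2)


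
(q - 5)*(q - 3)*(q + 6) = q^3 - 2*q^2 - 33*q + 90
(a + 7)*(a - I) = a^2 + 7*a - I*a - 7*I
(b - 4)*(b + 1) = b^2 - 3*b - 4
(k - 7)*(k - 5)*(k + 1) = k^3 - 11*k^2 + 23*k + 35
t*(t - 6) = t^2 - 6*t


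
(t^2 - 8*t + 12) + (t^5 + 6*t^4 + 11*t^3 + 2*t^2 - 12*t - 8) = t^5 + 6*t^4 + 11*t^3 + 3*t^2 - 20*t + 4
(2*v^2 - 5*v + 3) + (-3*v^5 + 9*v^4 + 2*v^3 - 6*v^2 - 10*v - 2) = -3*v^5 + 9*v^4 + 2*v^3 - 4*v^2 - 15*v + 1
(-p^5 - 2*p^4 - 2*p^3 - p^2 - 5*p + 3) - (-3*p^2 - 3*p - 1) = -p^5 - 2*p^4 - 2*p^3 + 2*p^2 - 2*p + 4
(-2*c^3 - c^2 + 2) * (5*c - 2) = -10*c^4 - c^3 + 2*c^2 + 10*c - 4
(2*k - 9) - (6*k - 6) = -4*k - 3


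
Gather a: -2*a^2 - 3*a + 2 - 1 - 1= -2*a^2 - 3*a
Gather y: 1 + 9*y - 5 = 9*y - 4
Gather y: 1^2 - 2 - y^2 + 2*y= -y^2 + 2*y - 1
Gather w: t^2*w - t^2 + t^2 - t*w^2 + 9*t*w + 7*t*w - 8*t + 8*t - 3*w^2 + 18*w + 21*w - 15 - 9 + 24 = w^2*(-t - 3) + w*(t^2 + 16*t + 39)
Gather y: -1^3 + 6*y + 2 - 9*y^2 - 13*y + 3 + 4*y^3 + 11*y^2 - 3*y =4*y^3 + 2*y^2 - 10*y + 4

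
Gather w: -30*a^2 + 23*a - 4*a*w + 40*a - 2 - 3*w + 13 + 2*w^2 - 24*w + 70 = -30*a^2 + 63*a + 2*w^2 + w*(-4*a - 27) + 81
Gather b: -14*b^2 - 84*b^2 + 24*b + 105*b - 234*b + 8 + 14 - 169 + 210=-98*b^2 - 105*b + 63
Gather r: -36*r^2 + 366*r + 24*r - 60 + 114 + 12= -36*r^2 + 390*r + 66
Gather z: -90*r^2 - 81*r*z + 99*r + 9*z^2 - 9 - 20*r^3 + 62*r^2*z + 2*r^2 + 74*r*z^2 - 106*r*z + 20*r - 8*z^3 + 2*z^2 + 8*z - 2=-20*r^3 - 88*r^2 + 119*r - 8*z^3 + z^2*(74*r + 11) + z*(62*r^2 - 187*r + 8) - 11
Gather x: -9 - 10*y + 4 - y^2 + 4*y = -y^2 - 6*y - 5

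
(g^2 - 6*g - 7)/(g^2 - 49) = (g + 1)/(g + 7)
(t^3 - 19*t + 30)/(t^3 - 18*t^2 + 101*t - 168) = (t^2 + 3*t - 10)/(t^2 - 15*t + 56)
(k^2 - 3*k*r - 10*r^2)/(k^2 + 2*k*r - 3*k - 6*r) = (k - 5*r)/(k - 3)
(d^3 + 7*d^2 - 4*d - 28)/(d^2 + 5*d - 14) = d + 2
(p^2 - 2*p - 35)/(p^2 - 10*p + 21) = (p + 5)/(p - 3)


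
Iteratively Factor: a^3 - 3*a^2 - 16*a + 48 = (a - 3)*(a^2 - 16) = (a - 3)*(a + 4)*(a - 4)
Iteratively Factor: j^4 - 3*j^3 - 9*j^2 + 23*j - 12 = (j - 4)*(j^3 + j^2 - 5*j + 3) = (j - 4)*(j - 1)*(j^2 + 2*j - 3) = (j - 4)*(j - 1)^2*(j + 3)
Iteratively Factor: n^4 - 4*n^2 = (n)*(n^3 - 4*n) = n^2*(n^2 - 4) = n^2*(n + 2)*(n - 2)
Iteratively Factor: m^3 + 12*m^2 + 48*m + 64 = (m + 4)*(m^2 + 8*m + 16) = (m + 4)^2*(m + 4)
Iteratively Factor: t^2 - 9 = (t + 3)*(t - 3)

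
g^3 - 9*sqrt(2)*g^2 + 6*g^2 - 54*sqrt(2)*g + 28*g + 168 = (g + 6)*(g - 7*sqrt(2))*(g - 2*sqrt(2))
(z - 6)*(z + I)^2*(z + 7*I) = z^4 - 6*z^3 + 9*I*z^3 - 15*z^2 - 54*I*z^2 + 90*z - 7*I*z + 42*I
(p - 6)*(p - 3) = p^2 - 9*p + 18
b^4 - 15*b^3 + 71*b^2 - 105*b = b*(b - 7)*(b - 5)*(b - 3)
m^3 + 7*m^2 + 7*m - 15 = (m - 1)*(m + 3)*(m + 5)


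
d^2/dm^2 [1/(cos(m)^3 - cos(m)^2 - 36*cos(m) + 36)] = ((-141*cos(m) - 8*cos(2*m) + 9*cos(3*m))*(cos(m)^3 - cos(m)^2 - 36*cos(m) + 36)/4 + 2*(-3*cos(m)^2 + 2*cos(m) + 36)^2*sin(m)^2)/(cos(m)^3 - cos(m)^2 - 36*cos(m) + 36)^3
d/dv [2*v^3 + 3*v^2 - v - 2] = 6*v^2 + 6*v - 1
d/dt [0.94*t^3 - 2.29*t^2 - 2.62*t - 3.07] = 2.82*t^2 - 4.58*t - 2.62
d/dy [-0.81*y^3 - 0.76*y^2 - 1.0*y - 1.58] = -2.43*y^2 - 1.52*y - 1.0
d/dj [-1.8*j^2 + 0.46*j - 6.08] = 0.46 - 3.6*j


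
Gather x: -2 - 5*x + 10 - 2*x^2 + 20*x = -2*x^2 + 15*x + 8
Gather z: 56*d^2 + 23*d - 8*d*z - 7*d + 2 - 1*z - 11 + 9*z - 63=56*d^2 + 16*d + z*(8 - 8*d) - 72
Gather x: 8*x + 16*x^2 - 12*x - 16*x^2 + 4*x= 0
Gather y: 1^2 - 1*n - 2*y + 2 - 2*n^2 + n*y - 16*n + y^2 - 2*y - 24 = -2*n^2 - 17*n + y^2 + y*(n - 4) - 21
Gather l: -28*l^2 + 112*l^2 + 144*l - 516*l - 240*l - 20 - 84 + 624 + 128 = 84*l^2 - 612*l + 648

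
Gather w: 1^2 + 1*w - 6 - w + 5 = 0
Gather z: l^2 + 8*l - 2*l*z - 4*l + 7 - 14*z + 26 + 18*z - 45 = l^2 + 4*l + z*(4 - 2*l) - 12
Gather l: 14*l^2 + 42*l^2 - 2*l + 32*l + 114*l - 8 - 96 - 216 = 56*l^2 + 144*l - 320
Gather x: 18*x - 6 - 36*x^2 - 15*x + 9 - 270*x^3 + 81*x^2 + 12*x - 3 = -270*x^3 + 45*x^2 + 15*x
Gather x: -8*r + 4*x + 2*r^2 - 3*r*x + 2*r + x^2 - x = 2*r^2 - 6*r + x^2 + x*(3 - 3*r)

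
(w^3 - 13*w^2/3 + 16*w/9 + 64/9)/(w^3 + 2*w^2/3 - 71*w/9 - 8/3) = (3*w^2 - 5*w - 8)/(3*w^2 + 10*w + 3)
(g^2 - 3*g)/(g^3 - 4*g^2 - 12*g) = (3 - g)/(-g^2 + 4*g + 12)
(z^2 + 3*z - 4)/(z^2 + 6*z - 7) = (z + 4)/(z + 7)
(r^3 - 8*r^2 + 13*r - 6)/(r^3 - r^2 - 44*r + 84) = (r^2 - 2*r + 1)/(r^2 + 5*r - 14)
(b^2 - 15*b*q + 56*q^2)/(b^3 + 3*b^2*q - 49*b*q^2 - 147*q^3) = (b - 8*q)/(b^2 + 10*b*q + 21*q^2)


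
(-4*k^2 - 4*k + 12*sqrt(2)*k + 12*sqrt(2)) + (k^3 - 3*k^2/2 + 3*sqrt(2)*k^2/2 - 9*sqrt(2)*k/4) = k^3 - 11*k^2/2 + 3*sqrt(2)*k^2/2 - 4*k + 39*sqrt(2)*k/4 + 12*sqrt(2)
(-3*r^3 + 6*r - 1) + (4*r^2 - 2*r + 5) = -3*r^3 + 4*r^2 + 4*r + 4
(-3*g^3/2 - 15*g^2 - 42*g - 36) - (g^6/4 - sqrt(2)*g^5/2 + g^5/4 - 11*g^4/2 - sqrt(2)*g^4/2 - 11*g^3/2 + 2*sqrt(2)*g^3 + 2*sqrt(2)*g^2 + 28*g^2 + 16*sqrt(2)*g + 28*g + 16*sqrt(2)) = -g^6/4 - g^5/4 + sqrt(2)*g^5/2 + sqrt(2)*g^4/2 + 11*g^4/2 - 2*sqrt(2)*g^3 + 4*g^3 - 43*g^2 - 2*sqrt(2)*g^2 - 70*g - 16*sqrt(2)*g - 36 - 16*sqrt(2)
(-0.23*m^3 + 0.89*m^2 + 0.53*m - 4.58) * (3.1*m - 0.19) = -0.713*m^4 + 2.8027*m^3 + 1.4739*m^2 - 14.2987*m + 0.8702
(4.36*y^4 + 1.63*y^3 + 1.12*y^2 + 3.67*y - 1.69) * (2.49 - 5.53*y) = -24.1108*y^5 + 1.8425*y^4 - 2.1349*y^3 - 17.5063*y^2 + 18.484*y - 4.2081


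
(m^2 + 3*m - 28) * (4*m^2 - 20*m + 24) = 4*m^4 - 8*m^3 - 148*m^2 + 632*m - 672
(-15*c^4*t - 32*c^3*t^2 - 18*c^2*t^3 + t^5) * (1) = -15*c^4*t - 32*c^3*t^2 - 18*c^2*t^3 + t^5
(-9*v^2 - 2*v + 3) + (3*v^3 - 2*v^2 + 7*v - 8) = 3*v^3 - 11*v^2 + 5*v - 5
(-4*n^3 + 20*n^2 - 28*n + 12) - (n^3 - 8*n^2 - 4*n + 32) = -5*n^3 + 28*n^2 - 24*n - 20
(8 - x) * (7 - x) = x^2 - 15*x + 56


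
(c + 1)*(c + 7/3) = c^2 + 10*c/3 + 7/3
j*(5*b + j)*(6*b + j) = 30*b^2*j + 11*b*j^2 + j^3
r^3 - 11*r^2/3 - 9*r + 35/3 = (r - 5)*(r - 1)*(r + 7/3)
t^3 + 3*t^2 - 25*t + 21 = (t - 3)*(t - 1)*(t + 7)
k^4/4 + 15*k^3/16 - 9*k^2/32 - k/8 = k*(k/4 + 1)*(k - 1/2)*(k + 1/4)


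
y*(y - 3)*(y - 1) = y^3 - 4*y^2 + 3*y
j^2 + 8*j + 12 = (j + 2)*(j + 6)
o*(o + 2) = o^2 + 2*o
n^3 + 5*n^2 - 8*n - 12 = (n - 2)*(n + 1)*(n + 6)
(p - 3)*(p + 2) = p^2 - p - 6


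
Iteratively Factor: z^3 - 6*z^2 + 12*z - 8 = (z - 2)*(z^2 - 4*z + 4) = (z - 2)^2*(z - 2)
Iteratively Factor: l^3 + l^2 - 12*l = (l)*(l^2 + l - 12) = l*(l - 3)*(l + 4)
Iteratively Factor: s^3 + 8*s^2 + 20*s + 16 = (s + 4)*(s^2 + 4*s + 4) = (s + 2)*(s + 4)*(s + 2)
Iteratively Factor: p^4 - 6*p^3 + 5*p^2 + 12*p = (p)*(p^3 - 6*p^2 + 5*p + 12) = p*(p - 4)*(p^2 - 2*p - 3) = p*(p - 4)*(p + 1)*(p - 3)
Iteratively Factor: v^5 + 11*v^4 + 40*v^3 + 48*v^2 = (v)*(v^4 + 11*v^3 + 40*v^2 + 48*v) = v*(v + 3)*(v^3 + 8*v^2 + 16*v) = v*(v + 3)*(v + 4)*(v^2 + 4*v) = v^2*(v + 3)*(v + 4)*(v + 4)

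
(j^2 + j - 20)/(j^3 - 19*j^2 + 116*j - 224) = (j + 5)/(j^2 - 15*j + 56)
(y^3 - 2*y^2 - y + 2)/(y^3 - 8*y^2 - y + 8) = (y - 2)/(y - 8)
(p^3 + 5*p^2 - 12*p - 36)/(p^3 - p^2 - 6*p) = (p + 6)/p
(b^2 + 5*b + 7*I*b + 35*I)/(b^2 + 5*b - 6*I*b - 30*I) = (b + 7*I)/(b - 6*I)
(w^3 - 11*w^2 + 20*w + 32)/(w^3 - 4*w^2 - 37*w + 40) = (w^2 - 3*w - 4)/(w^2 + 4*w - 5)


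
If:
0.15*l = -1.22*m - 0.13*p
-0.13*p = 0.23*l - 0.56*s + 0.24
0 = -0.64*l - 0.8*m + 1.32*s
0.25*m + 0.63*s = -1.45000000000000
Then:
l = -6.79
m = 0.99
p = -1.44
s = -2.69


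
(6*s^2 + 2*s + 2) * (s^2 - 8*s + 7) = 6*s^4 - 46*s^3 + 28*s^2 - 2*s + 14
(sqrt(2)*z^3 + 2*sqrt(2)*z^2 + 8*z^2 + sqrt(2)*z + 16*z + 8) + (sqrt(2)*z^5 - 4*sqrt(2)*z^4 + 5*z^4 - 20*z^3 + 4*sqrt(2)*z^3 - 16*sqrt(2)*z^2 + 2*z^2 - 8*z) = sqrt(2)*z^5 - 4*sqrt(2)*z^4 + 5*z^4 - 20*z^3 + 5*sqrt(2)*z^3 - 14*sqrt(2)*z^2 + 10*z^2 + sqrt(2)*z + 8*z + 8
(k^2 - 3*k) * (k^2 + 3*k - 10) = k^4 - 19*k^2 + 30*k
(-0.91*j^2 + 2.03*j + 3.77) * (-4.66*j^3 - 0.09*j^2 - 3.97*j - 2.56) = 4.2406*j^5 - 9.3779*j^4 - 14.1382*j^3 - 6.0688*j^2 - 20.1637*j - 9.6512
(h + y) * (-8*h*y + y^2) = -8*h^2*y - 7*h*y^2 + y^3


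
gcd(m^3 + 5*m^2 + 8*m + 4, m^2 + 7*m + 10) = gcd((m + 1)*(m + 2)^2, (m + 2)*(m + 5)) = m + 2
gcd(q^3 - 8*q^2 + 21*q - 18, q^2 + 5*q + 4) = 1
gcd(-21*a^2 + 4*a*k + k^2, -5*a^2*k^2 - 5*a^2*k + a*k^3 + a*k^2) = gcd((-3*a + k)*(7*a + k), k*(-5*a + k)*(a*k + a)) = 1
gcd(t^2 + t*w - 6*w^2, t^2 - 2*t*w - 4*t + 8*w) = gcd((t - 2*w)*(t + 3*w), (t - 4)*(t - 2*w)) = t - 2*w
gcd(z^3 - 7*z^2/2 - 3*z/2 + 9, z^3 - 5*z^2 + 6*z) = z^2 - 5*z + 6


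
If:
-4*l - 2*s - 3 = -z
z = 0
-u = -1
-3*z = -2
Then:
No Solution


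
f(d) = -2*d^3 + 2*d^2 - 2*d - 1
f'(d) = -6*d^2 + 4*d - 2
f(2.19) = -16.79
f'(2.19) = -22.02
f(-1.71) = 18.27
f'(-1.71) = -26.38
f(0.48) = -1.72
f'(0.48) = -1.46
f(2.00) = -13.00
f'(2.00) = -18.00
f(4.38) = -139.45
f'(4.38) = -99.59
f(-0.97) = 4.65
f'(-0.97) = -11.53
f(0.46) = -1.69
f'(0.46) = -1.43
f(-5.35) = 373.21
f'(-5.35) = -195.14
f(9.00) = -1315.00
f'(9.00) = -452.00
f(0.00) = -1.00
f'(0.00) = -2.00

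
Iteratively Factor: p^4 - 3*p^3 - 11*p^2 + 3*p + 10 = (p + 2)*(p^3 - 5*p^2 - p + 5) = (p - 1)*(p + 2)*(p^2 - 4*p - 5) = (p - 5)*(p - 1)*(p + 2)*(p + 1)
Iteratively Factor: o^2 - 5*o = (o)*(o - 5)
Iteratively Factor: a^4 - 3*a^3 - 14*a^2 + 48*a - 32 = (a - 1)*(a^3 - 2*a^2 - 16*a + 32) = (a - 1)*(a + 4)*(a^2 - 6*a + 8) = (a - 4)*(a - 1)*(a + 4)*(a - 2)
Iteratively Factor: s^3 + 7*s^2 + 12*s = (s)*(s^2 + 7*s + 12) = s*(s + 4)*(s + 3)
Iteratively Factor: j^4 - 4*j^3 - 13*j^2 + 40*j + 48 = (j - 4)*(j^3 - 13*j - 12) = (j - 4)*(j + 3)*(j^2 - 3*j - 4) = (j - 4)^2*(j + 3)*(j + 1)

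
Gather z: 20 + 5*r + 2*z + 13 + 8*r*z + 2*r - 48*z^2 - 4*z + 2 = 7*r - 48*z^2 + z*(8*r - 2) + 35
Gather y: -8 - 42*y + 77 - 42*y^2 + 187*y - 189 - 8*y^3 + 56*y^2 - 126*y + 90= -8*y^3 + 14*y^2 + 19*y - 30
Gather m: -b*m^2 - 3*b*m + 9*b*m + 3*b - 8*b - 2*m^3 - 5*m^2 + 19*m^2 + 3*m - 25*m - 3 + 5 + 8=-5*b - 2*m^3 + m^2*(14 - b) + m*(6*b - 22) + 10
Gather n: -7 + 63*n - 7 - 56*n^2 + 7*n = -56*n^2 + 70*n - 14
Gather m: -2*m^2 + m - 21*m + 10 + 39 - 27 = -2*m^2 - 20*m + 22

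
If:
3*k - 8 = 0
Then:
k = 8/3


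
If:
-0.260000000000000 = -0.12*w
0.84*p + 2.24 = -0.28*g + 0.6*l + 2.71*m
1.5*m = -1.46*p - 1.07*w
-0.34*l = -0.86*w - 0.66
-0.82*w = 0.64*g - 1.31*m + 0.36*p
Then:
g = -5.65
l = 7.42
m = -1.44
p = -0.11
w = 2.17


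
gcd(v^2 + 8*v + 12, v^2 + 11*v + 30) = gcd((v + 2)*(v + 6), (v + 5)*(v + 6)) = v + 6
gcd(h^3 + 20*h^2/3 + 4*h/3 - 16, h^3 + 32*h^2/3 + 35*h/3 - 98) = h + 6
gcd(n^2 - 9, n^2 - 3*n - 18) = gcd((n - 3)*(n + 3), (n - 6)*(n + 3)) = n + 3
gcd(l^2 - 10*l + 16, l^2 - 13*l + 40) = l - 8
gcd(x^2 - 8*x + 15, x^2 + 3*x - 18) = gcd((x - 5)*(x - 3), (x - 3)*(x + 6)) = x - 3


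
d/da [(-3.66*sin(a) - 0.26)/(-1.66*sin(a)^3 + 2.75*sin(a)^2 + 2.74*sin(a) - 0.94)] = (-12.1512*sin(a)^3 + 8.7702*sin(a)^2 + 1.43*sin(a) + 4.1528)*cos(a)/(2.7556*sin(a)^6 - 9.13*sin(a)^5 - 1.5343*sin(a)^4 + 18.1908*sin(a)^3 + 2.3376*sin(a)^2 - 5.1512*sin(a) + 0.8836)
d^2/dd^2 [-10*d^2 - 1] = -20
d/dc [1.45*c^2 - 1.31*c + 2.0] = 2.9*c - 1.31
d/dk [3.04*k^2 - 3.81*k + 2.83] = 6.08*k - 3.81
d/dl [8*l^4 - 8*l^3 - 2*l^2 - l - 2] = 32*l^3 - 24*l^2 - 4*l - 1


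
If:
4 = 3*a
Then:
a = 4/3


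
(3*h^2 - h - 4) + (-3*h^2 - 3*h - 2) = -4*h - 6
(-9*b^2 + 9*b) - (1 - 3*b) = -9*b^2 + 12*b - 1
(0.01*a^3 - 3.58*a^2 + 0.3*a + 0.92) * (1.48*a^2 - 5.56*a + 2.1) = 0.0148*a^5 - 5.354*a^4 + 20.3698*a^3 - 7.8244*a^2 - 4.4852*a + 1.932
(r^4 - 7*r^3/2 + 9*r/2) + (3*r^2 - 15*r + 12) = r^4 - 7*r^3/2 + 3*r^2 - 21*r/2 + 12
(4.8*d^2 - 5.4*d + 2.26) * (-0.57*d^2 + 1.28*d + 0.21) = -2.736*d^4 + 9.222*d^3 - 7.1922*d^2 + 1.7588*d + 0.4746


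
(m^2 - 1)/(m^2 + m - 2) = (m + 1)/(m + 2)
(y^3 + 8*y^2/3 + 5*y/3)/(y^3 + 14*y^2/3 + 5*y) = (y + 1)/(y + 3)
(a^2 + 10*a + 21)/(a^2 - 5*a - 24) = (a + 7)/(a - 8)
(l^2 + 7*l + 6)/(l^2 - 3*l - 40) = (l^2 + 7*l + 6)/(l^2 - 3*l - 40)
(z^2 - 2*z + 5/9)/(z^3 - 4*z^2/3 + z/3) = (z - 5/3)/(z*(z - 1))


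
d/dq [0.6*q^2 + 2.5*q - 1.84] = 1.2*q + 2.5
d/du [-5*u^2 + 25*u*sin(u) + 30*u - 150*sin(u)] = 25*u*cos(u) - 10*u + 25*sin(u) - 150*cos(u) + 30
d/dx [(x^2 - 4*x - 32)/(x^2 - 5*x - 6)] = (-x^2 + 52*x - 136)/(x^4 - 10*x^3 + 13*x^2 + 60*x + 36)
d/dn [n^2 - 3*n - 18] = 2*n - 3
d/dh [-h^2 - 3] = -2*h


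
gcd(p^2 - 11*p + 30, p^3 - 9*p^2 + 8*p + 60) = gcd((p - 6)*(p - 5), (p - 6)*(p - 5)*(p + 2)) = p^2 - 11*p + 30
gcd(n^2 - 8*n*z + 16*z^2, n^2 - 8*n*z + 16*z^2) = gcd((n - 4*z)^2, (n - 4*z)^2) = n^2 - 8*n*z + 16*z^2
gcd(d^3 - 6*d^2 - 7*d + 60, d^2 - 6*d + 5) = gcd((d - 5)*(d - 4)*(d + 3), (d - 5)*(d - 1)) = d - 5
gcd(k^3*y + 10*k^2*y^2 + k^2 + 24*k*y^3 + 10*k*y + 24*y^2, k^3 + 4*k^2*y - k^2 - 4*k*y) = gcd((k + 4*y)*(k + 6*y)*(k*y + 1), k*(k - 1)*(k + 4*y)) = k + 4*y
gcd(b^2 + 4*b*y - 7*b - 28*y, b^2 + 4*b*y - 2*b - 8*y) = b + 4*y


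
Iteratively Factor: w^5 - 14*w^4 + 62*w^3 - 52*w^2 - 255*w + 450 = (w - 3)*(w^4 - 11*w^3 + 29*w^2 + 35*w - 150) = (w - 5)*(w - 3)*(w^3 - 6*w^2 - w + 30) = (w - 5)^2*(w - 3)*(w^2 - w - 6) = (w - 5)^2*(w - 3)*(w + 2)*(w - 3)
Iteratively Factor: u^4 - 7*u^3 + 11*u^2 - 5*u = (u - 1)*(u^3 - 6*u^2 + 5*u) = u*(u - 1)*(u^2 - 6*u + 5) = u*(u - 5)*(u - 1)*(u - 1)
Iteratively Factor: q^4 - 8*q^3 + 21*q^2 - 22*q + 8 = (q - 4)*(q^3 - 4*q^2 + 5*q - 2) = (q - 4)*(q - 1)*(q^2 - 3*q + 2) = (q - 4)*(q - 1)^2*(q - 2)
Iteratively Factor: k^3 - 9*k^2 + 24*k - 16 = (k - 1)*(k^2 - 8*k + 16) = (k - 4)*(k - 1)*(k - 4)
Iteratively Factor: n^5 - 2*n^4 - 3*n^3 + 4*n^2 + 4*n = (n + 1)*(n^4 - 3*n^3 + 4*n) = (n - 2)*(n + 1)*(n^3 - n^2 - 2*n) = (n - 2)^2*(n + 1)*(n^2 + n) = (n - 2)^2*(n + 1)^2*(n)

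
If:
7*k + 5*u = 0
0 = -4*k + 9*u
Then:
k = 0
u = 0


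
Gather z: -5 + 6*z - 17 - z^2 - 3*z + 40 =-z^2 + 3*z + 18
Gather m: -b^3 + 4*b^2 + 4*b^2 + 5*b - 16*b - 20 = -b^3 + 8*b^2 - 11*b - 20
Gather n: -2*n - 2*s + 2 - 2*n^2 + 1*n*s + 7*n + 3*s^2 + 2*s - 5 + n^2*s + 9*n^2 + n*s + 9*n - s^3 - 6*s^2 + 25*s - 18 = n^2*(s + 7) + n*(2*s + 14) - s^3 - 3*s^2 + 25*s - 21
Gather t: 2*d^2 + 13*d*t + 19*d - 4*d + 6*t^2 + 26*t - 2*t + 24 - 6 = 2*d^2 + 15*d + 6*t^2 + t*(13*d + 24) + 18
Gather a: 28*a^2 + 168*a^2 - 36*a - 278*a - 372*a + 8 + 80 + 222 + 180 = 196*a^2 - 686*a + 490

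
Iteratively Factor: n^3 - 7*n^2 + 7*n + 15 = (n - 5)*(n^2 - 2*n - 3) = (n - 5)*(n - 3)*(n + 1)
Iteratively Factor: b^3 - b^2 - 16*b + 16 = (b - 4)*(b^2 + 3*b - 4) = (b - 4)*(b + 4)*(b - 1)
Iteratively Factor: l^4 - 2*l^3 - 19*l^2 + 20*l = (l - 5)*(l^3 + 3*l^2 - 4*l) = l*(l - 5)*(l^2 + 3*l - 4) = l*(l - 5)*(l + 4)*(l - 1)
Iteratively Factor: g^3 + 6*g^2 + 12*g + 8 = (g + 2)*(g^2 + 4*g + 4) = (g + 2)^2*(g + 2)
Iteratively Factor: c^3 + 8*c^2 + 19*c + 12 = (c + 1)*(c^2 + 7*c + 12) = (c + 1)*(c + 3)*(c + 4)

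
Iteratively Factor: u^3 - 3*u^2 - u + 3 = (u + 1)*(u^2 - 4*u + 3) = (u - 1)*(u + 1)*(u - 3)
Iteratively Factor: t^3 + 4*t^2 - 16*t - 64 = (t + 4)*(t^2 - 16) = (t + 4)^2*(t - 4)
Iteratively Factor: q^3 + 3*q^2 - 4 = (q + 2)*(q^2 + q - 2) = (q + 2)^2*(q - 1)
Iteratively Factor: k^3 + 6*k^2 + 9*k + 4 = (k + 1)*(k^2 + 5*k + 4) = (k + 1)*(k + 4)*(k + 1)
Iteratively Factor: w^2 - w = (w - 1)*(w)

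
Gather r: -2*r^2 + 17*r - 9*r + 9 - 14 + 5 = -2*r^2 + 8*r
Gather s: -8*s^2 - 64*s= -8*s^2 - 64*s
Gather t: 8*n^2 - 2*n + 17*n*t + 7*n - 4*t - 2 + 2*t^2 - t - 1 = 8*n^2 + 5*n + 2*t^2 + t*(17*n - 5) - 3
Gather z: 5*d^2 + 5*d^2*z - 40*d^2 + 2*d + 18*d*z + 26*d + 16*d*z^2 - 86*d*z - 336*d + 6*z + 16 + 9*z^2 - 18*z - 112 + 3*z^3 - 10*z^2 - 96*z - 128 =-35*d^2 - 308*d + 3*z^3 + z^2*(16*d - 1) + z*(5*d^2 - 68*d - 108) - 224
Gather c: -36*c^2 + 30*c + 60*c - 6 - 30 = -36*c^2 + 90*c - 36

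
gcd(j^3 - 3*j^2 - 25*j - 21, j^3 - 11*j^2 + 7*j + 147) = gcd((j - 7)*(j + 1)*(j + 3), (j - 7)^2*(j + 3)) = j^2 - 4*j - 21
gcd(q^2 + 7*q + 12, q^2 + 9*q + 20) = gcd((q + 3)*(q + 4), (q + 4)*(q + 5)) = q + 4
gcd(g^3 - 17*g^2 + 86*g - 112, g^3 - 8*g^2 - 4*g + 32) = g^2 - 10*g + 16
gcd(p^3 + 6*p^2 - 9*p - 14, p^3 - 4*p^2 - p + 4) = p + 1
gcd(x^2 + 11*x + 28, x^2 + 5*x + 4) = x + 4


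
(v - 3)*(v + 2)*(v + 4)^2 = v^4 + 7*v^3 + 2*v^2 - 64*v - 96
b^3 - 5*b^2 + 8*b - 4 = (b - 2)^2*(b - 1)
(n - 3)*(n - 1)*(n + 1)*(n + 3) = n^4 - 10*n^2 + 9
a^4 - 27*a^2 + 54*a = a*(a - 3)^2*(a + 6)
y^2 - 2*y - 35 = (y - 7)*(y + 5)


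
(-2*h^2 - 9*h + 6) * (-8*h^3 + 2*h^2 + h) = 16*h^5 + 68*h^4 - 68*h^3 + 3*h^2 + 6*h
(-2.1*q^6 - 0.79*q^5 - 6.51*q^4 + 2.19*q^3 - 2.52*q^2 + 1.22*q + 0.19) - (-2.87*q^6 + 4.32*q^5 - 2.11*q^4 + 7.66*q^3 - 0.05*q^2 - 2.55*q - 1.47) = 0.77*q^6 - 5.11*q^5 - 4.4*q^4 - 5.47*q^3 - 2.47*q^2 + 3.77*q + 1.66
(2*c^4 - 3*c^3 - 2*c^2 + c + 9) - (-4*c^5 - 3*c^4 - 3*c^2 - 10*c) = 4*c^5 + 5*c^4 - 3*c^3 + c^2 + 11*c + 9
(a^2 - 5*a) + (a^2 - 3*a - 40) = 2*a^2 - 8*a - 40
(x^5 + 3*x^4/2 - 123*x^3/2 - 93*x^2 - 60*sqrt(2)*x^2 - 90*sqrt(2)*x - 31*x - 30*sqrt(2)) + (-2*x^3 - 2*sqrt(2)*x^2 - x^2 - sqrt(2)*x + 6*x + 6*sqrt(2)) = x^5 + 3*x^4/2 - 127*x^3/2 - 94*x^2 - 62*sqrt(2)*x^2 - 91*sqrt(2)*x - 25*x - 24*sqrt(2)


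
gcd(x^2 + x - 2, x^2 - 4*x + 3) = x - 1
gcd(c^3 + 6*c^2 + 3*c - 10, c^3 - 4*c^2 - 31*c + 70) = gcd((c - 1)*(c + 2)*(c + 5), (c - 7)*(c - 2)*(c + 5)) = c + 5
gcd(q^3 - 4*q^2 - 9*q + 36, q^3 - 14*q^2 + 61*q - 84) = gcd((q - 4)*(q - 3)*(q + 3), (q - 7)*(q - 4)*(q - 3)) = q^2 - 7*q + 12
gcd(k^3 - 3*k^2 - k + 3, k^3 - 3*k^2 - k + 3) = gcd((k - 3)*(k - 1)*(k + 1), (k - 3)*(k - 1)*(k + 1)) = k^3 - 3*k^2 - k + 3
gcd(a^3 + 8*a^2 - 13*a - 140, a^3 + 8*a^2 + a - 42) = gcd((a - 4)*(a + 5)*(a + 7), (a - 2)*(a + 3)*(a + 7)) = a + 7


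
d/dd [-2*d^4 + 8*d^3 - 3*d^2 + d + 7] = -8*d^3 + 24*d^2 - 6*d + 1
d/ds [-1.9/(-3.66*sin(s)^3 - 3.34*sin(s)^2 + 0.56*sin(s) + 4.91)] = (-20.862*sin(s)^2 - 12.692*sin(s) + 1.064)*cos(s)/(3.66*sin(s)^3 + 3.34*sin(s)^2 - 0.56*sin(s) - 4.91)^2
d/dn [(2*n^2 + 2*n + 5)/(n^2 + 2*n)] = 2*(n^2 - 5*n - 5)/(n^2*(n^2 + 4*n + 4))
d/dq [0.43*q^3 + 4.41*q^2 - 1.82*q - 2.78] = 1.29*q^2 + 8.82*q - 1.82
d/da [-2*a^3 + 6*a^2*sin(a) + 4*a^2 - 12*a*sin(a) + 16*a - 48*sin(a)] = 6*a^2*cos(a) - 6*a^2 - 12*sqrt(2)*a*cos(a + pi/4) + 8*a - 12*sin(a) - 48*cos(a) + 16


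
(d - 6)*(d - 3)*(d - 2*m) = d^3 - 2*d^2*m - 9*d^2 + 18*d*m + 18*d - 36*m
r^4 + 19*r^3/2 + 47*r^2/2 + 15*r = r*(r + 1)*(r + 5/2)*(r + 6)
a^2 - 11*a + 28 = (a - 7)*(a - 4)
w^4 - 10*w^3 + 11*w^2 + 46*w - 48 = (w - 8)*(w - 3)*(w - 1)*(w + 2)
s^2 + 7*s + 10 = (s + 2)*(s + 5)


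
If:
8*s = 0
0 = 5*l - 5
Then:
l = 1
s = 0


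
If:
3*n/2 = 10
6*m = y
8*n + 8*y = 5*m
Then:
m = -160/129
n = 20/3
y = -320/43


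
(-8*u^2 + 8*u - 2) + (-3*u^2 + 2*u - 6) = -11*u^2 + 10*u - 8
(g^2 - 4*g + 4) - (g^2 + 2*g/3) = 4 - 14*g/3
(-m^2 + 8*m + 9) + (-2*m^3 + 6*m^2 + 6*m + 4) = -2*m^3 + 5*m^2 + 14*m + 13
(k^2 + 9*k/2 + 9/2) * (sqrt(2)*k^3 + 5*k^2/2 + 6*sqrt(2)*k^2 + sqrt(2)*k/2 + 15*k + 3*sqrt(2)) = sqrt(2)*k^5 + 5*k^4/2 + 21*sqrt(2)*k^4/2 + 105*k^3/4 + 32*sqrt(2)*k^3 + 129*sqrt(2)*k^2/4 + 315*k^2/4 + 63*sqrt(2)*k/4 + 135*k/2 + 27*sqrt(2)/2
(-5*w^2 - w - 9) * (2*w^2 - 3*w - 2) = -10*w^4 + 13*w^3 - 5*w^2 + 29*w + 18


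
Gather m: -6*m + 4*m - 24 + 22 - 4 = -2*m - 6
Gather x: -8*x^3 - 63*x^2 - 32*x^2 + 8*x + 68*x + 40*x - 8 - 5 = -8*x^3 - 95*x^2 + 116*x - 13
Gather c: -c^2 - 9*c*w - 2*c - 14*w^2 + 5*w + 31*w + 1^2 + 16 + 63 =-c^2 + c*(-9*w - 2) - 14*w^2 + 36*w + 80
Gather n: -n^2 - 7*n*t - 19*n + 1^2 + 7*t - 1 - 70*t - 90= -n^2 + n*(-7*t - 19) - 63*t - 90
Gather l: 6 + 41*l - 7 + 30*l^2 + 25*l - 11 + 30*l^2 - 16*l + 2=60*l^2 + 50*l - 10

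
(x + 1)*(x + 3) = x^2 + 4*x + 3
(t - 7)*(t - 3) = t^2 - 10*t + 21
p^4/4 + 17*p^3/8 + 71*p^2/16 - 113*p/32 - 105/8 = (p/4 + 1)*(p - 3/2)*(p + 5/2)*(p + 7/2)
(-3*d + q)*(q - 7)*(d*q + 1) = -3*d^2*q^2 + 21*d^2*q + d*q^3 - 7*d*q^2 - 3*d*q + 21*d + q^2 - 7*q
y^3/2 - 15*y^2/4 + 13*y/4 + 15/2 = (y/2 + 1/2)*(y - 6)*(y - 5/2)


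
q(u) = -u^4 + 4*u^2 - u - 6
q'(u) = -4*u^3 + 8*u - 1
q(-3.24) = -70.97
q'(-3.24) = 109.13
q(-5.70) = -925.94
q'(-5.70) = 694.17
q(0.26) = -5.99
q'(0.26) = 1.01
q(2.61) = -27.77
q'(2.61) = -51.24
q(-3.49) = -102.14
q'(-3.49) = 141.11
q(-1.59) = -0.69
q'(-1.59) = 2.36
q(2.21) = -12.53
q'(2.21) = -26.50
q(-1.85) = -2.17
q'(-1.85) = 9.53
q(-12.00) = -20154.00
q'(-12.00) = 6815.00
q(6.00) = -1164.00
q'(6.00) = -817.00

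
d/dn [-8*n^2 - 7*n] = -16*n - 7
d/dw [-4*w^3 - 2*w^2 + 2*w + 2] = -12*w^2 - 4*w + 2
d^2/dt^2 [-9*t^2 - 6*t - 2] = -18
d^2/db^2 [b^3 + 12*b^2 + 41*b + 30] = 6*b + 24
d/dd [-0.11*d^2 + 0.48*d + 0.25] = 0.48 - 0.22*d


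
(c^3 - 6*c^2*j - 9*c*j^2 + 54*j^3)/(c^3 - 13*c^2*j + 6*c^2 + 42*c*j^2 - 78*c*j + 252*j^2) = (c^2 - 9*j^2)/(c^2 - 7*c*j + 6*c - 42*j)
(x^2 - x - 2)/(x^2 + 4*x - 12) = (x + 1)/(x + 6)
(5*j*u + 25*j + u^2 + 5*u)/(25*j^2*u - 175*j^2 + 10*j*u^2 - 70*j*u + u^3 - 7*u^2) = (u + 5)/(5*j*u - 35*j + u^2 - 7*u)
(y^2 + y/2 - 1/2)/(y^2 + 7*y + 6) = (y - 1/2)/(y + 6)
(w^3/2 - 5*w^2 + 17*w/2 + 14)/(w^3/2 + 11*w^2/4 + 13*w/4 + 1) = 2*(w^2 - 11*w + 28)/(2*w^2 + 9*w + 4)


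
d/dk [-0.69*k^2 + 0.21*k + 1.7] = 0.21 - 1.38*k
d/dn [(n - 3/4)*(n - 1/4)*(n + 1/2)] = 3*n^2 - n - 5/16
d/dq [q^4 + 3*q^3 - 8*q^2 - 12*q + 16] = 4*q^3 + 9*q^2 - 16*q - 12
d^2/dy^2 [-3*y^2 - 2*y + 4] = -6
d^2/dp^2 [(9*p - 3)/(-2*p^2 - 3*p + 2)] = 6*(-(3*p - 1)*(4*p + 3)^2 + (18*p + 7)*(2*p^2 + 3*p - 2))/(2*p^2 + 3*p - 2)^3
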